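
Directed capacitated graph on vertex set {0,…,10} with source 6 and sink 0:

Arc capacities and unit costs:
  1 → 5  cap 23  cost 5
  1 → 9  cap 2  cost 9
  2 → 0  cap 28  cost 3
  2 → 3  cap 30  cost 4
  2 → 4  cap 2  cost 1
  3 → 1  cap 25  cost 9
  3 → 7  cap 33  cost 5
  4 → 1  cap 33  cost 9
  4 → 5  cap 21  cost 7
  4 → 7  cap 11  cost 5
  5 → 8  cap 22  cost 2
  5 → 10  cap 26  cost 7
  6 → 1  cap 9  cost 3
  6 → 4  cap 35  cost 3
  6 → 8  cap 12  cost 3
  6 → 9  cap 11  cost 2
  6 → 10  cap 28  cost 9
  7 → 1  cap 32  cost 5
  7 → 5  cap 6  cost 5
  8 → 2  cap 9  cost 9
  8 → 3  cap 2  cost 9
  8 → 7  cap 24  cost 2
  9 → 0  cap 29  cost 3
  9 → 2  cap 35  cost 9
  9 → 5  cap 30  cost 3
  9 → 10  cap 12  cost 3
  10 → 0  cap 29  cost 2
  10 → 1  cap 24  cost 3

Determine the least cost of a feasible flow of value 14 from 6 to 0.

Minimum cost for 14 units: 88

shortest-cost path #1: 6→9→0 push 11 @ unit cost 5 (adds 55)
shortest-cost path #2: 6→10→0 push 3 @ unit cost 11 (adds 33)
total cost = 88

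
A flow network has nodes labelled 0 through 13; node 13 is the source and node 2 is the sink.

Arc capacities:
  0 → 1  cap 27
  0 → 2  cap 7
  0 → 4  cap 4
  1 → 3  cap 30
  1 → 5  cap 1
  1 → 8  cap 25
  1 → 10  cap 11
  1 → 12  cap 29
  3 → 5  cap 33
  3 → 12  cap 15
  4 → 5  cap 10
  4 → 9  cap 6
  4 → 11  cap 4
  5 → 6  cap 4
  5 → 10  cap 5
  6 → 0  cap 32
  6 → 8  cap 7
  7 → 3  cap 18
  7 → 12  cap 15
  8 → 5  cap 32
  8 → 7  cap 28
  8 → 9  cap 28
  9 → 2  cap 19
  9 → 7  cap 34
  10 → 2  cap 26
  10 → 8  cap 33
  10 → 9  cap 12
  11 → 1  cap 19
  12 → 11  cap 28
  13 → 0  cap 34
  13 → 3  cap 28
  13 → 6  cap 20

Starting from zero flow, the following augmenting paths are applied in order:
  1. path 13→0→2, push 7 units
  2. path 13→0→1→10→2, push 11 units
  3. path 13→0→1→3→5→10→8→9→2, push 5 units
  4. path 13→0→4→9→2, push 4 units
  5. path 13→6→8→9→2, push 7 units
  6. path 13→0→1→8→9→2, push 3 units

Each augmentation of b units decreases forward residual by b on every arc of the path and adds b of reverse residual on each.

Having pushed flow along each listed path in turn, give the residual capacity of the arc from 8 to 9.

after path 1 (13→0→2, push 7): res(8,9)=28
after path 2 (13→0→1→10→2, push 11): res(8,9)=28
after path 3 (13→0→1→3→5→10→8→9→2, push 5): res(8,9)=23
after path 4 (13→0→4→9→2, push 4): res(8,9)=23
after path 5 (13→6→8→9→2, push 7): res(8,9)=16
after path 6 (13→0→1→8→9→2, push 3): res(8,9)=13

Residual capacity of (8,9): 13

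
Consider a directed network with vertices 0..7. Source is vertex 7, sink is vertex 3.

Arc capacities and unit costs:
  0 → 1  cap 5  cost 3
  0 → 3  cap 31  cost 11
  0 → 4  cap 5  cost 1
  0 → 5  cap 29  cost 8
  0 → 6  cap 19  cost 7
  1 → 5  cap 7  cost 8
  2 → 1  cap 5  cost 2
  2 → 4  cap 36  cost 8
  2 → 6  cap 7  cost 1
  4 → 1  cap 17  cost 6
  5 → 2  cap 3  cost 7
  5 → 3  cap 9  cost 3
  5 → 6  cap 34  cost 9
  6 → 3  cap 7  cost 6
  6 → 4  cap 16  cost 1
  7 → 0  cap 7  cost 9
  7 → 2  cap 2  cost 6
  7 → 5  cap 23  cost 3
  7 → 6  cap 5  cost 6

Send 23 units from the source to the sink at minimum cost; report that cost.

shortest-cost path #1: 7→5→3 push 9 @ unit cost 6 (adds 54)
shortest-cost path #2: 7→6→3 push 5 @ unit cost 12 (adds 60)
shortest-cost path #3: 7→2→6→3 push 2 @ unit cost 13 (adds 26)
shortest-cost path #4: 7→0→3 push 7 @ unit cost 20 (adds 140)
total cost = 280

Minimum cost for 23 units: 280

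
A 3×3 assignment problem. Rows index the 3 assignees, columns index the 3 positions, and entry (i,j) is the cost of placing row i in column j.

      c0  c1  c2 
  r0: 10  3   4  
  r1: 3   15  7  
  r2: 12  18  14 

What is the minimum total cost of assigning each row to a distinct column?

Minimum assignment cost: 20

optimal assignment: row0→col1 (cost 3), row1→col0 (cost 3), row2→col2 (cost 14)
total = 3 + 3 + 14 = 20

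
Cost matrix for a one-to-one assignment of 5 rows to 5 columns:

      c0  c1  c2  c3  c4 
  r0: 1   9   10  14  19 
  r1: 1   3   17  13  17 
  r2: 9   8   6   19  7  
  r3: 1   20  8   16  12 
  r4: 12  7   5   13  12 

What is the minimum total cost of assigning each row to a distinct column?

optimal assignment: row0→col3 (cost 14), row1→col1 (cost 3), row2→col4 (cost 7), row3→col0 (cost 1), row4→col2 (cost 5)
total = 14 + 3 + 7 + 1 + 5 = 30

Minimum assignment cost: 30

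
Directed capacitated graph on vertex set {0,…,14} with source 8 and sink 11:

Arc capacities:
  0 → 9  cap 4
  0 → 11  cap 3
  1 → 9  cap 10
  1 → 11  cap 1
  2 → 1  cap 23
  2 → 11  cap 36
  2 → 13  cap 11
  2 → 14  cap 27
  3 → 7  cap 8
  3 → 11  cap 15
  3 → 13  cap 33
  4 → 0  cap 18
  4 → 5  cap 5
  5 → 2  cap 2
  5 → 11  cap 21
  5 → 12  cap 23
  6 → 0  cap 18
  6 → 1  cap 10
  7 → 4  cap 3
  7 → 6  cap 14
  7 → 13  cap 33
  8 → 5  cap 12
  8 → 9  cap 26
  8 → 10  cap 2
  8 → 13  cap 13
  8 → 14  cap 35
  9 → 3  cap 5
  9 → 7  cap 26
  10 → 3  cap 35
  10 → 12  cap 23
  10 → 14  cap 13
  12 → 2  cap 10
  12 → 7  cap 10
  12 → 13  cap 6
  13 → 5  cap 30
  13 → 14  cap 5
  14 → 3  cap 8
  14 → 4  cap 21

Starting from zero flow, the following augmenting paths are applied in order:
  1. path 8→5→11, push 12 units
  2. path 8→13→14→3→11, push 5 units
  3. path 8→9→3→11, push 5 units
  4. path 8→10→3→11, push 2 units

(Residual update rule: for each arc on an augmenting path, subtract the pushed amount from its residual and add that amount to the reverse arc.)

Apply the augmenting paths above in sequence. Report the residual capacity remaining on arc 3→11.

Residual capacity of (3,11): 3

after path 1 (8→5→11, push 12): res(3,11)=15
after path 2 (8→13→14→3→11, push 5): res(3,11)=10
after path 3 (8→9→3→11, push 5): res(3,11)=5
after path 4 (8→10→3→11, push 2): res(3,11)=3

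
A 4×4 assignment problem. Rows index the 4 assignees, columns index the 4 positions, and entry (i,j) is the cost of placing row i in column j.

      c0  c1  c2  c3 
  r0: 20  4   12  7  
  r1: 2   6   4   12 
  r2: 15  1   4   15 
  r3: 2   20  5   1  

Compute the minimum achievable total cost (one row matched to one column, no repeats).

optimal assignment: row0→col1 (cost 4), row1→col0 (cost 2), row2→col2 (cost 4), row3→col3 (cost 1)
total = 4 + 2 + 4 + 1 = 11

Minimum assignment cost: 11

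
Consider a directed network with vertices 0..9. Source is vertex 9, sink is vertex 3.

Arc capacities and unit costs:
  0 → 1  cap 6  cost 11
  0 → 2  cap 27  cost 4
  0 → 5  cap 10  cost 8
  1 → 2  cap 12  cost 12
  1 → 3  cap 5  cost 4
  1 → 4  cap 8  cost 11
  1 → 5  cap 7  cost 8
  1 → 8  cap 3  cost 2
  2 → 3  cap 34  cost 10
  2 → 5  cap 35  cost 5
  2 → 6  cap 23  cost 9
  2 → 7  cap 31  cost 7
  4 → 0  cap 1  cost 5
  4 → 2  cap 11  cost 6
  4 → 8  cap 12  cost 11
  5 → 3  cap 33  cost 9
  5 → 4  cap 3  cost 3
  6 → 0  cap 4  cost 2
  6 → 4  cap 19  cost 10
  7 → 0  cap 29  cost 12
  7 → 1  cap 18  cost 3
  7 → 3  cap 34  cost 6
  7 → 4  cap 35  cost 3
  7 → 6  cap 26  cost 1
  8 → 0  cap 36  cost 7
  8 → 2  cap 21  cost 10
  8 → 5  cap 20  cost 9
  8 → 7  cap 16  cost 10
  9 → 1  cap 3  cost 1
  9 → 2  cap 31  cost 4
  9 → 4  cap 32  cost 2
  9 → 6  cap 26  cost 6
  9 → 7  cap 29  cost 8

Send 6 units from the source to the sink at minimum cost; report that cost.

Minimum cost for 6 units: 57

shortest-cost path #1: 9→1→3 push 3 @ unit cost 5 (adds 15)
shortest-cost path #2: 9→2→3 push 3 @ unit cost 14 (adds 42)
total cost = 57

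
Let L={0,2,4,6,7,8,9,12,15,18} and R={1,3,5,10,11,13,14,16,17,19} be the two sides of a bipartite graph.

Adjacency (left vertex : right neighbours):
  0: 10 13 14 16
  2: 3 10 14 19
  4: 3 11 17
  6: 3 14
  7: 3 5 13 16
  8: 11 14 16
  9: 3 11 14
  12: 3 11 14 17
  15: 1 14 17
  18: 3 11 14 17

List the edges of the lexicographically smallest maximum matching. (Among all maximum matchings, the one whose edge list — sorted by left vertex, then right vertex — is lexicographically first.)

Lex-smallest maximum matching: {(0,10), (2,19), (4,3), (6,14), (7,5), (8,16), (9,11), (12,17), (15,1)}

|M| = 9 (so the lex-smallest maximum matching has 9 edges)
process left vertices in ascending order; for each, take the smallest-labelled available neighbour that still permits 9 edges overall, or leave it unmatched if none does
lex-smallest matching: {0-10, 2-19, 4-3, 6-14, 7-5, 8-16, 9-11, 12-17, 15-1}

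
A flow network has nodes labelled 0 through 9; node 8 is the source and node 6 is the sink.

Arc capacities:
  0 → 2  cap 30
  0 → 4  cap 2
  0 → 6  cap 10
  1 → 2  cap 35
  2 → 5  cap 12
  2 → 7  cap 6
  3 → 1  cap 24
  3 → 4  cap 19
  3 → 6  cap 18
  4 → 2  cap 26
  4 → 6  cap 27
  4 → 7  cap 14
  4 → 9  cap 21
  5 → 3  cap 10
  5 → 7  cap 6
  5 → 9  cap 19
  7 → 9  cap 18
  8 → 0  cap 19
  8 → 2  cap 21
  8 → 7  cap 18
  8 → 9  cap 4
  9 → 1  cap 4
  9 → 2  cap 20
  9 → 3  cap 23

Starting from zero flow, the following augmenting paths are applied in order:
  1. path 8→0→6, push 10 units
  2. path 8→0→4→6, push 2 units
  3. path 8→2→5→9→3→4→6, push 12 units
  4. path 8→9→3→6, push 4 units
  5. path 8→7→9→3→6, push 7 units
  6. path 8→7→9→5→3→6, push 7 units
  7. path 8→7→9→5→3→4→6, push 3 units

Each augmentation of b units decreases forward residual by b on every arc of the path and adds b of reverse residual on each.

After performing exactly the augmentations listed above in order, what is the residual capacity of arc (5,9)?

Residual capacity of (5,9): 17

after path 1 (8→0→6, push 10): res(5,9)=19
after path 2 (8→0→4→6, push 2): res(5,9)=19
after path 3 (8→2→5→9→3→4→6, push 12): res(5,9)=7
after path 4 (8→9→3→6, push 4): res(5,9)=7
after path 5 (8→7→9→3→6, push 7): res(5,9)=7
after path 6 (8→7→9→5→3→6, push 7): res(5,9)=14
after path 7 (8→7→9→5→3→4→6, push 3): res(5,9)=17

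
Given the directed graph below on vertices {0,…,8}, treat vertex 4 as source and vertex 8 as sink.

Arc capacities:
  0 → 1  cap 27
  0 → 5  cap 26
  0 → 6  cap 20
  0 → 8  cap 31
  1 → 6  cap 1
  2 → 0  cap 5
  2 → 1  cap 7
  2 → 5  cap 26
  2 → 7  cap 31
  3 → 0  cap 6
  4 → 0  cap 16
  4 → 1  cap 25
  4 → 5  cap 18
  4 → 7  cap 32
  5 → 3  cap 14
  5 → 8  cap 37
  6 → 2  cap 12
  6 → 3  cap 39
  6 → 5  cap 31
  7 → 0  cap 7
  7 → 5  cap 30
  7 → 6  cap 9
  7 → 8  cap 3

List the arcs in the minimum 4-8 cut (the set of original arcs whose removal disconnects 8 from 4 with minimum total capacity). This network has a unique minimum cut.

Min-cut arcs: {(1,6), (4,0), (4,5), (4,7)} (total capacity 67)

augment #1: 4→0→8 push 16
augment #2: 4→5→8 push 18
augment #3: 4→7→8 push 3
augment #4: 4→7→0→8 push 7
augment #5: 4→7→5→8 push 19
augment #6: 4→1→6→2→0→8 push 1
augment #7: 4→7→5→3→0→8 push 3
max flow = 67; residual-reachable set from 4 gives S-side
cut edges (S→T): {(1,6), (4,0), (4,5), (4,7)} total cap 67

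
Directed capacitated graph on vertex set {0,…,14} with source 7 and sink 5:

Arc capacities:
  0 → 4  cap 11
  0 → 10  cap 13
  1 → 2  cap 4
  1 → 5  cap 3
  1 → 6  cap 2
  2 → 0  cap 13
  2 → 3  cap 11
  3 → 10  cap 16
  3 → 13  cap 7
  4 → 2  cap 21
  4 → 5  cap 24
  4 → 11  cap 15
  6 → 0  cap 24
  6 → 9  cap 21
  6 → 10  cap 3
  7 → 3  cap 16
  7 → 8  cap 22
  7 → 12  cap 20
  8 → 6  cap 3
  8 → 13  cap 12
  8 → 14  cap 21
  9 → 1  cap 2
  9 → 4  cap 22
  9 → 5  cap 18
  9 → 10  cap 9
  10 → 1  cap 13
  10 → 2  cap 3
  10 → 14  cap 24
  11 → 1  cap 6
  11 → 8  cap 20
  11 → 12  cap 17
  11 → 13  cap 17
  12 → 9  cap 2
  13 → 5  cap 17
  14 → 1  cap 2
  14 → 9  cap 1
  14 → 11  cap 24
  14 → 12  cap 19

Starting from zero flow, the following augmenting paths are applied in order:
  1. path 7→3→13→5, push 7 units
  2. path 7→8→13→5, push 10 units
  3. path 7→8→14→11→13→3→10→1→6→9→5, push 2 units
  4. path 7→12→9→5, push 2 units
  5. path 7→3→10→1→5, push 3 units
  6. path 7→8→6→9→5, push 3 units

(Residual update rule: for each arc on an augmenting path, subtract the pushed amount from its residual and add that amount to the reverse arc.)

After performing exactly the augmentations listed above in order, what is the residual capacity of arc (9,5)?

Residual capacity of (9,5): 11

after path 1 (7→3→13→5, push 7): res(9,5)=18
after path 2 (7→8→13→5, push 10): res(9,5)=18
after path 3 (7→8→14→11→13→3→10→1→6→9→5, push 2): res(9,5)=16
after path 4 (7→12→9→5, push 2): res(9,5)=14
after path 5 (7→3→10→1→5, push 3): res(9,5)=14
after path 6 (7→8→6→9→5, push 3): res(9,5)=11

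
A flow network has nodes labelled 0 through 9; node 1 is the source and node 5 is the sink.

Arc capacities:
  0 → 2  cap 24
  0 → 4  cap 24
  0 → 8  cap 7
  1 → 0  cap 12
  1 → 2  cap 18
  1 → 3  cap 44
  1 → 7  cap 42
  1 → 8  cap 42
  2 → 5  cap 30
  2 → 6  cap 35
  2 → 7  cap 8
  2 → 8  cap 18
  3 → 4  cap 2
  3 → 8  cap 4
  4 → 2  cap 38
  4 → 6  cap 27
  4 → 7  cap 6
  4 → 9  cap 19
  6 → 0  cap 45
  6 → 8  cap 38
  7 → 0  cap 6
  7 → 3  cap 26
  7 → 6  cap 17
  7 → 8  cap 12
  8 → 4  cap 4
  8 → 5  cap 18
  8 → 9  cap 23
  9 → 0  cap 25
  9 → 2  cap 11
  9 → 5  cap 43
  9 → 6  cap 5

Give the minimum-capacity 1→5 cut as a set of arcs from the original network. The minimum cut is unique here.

augment #1: 1→2→5 push 18
augment #2: 1→8→5 push 18
augment #3: 1→0→2→5 push 12
augment #4: 1→8→9→5 push 23
augment #5: 1→3→4→9→5 push 2
augment #6: 1→8→4→9→5 push 1
augment #7: 1→3→8→4→9→5 push 3
augment #8: 1→7→0→4→9→5 push 6
augment #9: 1→7→6→0→4→9→5 push 7
max flow = 90; residual-reachable set from 1 gives S-side
cut edges (S→T): {(2,5), (4,9), (8,5), (8,9)} total cap 90

Min-cut arcs: {(2,5), (4,9), (8,5), (8,9)} (total capacity 90)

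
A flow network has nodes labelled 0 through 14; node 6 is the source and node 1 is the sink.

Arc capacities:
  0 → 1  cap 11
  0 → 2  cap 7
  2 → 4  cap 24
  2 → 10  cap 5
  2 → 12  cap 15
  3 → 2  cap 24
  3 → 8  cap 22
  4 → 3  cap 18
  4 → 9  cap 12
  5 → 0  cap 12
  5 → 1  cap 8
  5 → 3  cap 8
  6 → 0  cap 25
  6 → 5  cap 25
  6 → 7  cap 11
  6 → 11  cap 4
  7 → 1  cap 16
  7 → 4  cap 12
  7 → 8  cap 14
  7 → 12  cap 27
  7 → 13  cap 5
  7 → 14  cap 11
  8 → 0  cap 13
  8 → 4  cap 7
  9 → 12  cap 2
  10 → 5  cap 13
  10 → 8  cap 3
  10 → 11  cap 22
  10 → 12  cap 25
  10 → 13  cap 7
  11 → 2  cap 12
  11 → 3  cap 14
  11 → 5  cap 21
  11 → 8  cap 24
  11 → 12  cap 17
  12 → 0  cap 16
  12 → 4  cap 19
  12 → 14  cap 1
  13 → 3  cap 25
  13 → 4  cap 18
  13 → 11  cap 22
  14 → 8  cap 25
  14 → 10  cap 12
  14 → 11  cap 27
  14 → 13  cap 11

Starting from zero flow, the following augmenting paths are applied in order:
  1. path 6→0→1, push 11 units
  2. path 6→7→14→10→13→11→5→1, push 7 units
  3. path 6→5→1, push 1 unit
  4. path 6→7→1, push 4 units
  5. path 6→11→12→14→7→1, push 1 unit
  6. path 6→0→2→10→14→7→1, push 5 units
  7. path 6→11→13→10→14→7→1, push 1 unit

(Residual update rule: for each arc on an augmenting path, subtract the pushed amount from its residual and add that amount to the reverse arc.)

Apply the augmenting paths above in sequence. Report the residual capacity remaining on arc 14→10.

Residual capacity of (14,10): 11

after path 1 (6→0→1, push 11): res(14,10)=12
after path 2 (6→7→14→10→13→11→5→1, push 7): res(14,10)=5
after path 3 (6→5→1, push 1): res(14,10)=5
after path 4 (6→7→1, push 4): res(14,10)=5
after path 5 (6→11→12→14→7→1, push 1): res(14,10)=5
after path 6 (6→0→2→10→14→7→1, push 5): res(14,10)=10
after path 7 (6→11→13→10→14→7→1, push 1): res(14,10)=11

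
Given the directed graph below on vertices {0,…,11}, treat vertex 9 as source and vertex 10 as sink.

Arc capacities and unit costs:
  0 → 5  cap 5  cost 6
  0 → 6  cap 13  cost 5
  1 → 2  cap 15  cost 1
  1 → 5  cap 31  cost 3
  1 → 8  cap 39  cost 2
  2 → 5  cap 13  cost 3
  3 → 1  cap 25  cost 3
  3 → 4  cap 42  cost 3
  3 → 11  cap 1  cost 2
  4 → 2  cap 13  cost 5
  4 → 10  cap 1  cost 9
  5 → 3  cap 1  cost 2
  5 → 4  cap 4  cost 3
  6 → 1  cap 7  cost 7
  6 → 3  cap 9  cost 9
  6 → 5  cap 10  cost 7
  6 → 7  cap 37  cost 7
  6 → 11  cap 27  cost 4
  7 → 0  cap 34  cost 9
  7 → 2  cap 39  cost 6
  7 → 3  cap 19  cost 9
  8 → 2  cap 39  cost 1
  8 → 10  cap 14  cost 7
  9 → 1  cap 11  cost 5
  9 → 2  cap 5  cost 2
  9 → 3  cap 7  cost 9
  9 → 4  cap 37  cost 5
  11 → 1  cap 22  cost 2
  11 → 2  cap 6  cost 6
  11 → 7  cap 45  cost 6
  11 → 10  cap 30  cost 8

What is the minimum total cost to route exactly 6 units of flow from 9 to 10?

Minimum cost for 6 units: 84

shortest-cost path #1: 9→4→10 push 1 @ unit cost 14 (adds 14)
shortest-cost path #2: 9→1→8→10 push 5 @ unit cost 14 (adds 70)
total cost = 84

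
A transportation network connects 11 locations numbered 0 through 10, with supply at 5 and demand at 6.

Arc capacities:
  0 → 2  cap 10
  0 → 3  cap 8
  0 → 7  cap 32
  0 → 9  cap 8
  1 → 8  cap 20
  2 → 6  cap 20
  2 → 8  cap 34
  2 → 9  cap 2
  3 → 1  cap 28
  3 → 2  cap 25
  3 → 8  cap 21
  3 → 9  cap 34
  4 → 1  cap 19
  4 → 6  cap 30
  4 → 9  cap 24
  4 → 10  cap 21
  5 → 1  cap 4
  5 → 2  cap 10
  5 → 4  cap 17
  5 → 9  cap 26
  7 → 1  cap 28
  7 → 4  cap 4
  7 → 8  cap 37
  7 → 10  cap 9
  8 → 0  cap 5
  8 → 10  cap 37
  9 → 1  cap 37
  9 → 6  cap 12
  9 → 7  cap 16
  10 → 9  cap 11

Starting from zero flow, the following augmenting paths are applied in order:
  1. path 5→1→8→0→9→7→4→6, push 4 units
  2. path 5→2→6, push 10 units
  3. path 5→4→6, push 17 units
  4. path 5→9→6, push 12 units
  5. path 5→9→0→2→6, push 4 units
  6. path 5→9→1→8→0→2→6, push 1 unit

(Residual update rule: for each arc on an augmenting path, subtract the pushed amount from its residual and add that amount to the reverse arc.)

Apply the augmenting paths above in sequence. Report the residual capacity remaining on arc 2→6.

after path 1 (5→1→8→0→9→7→4→6, push 4): res(2,6)=20
after path 2 (5→2→6, push 10): res(2,6)=10
after path 3 (5→4→6, push 17): res(2,6)=10
after path 4 (5→9→6, push 12): res(2,6)=10
after path 5 (5→9→0→2→6, push 4): res(2,6)=6
after path 6 (5→9→1→8→0→2→6, push 1): res(2,6)=5

Residual capacity of (2,6): 5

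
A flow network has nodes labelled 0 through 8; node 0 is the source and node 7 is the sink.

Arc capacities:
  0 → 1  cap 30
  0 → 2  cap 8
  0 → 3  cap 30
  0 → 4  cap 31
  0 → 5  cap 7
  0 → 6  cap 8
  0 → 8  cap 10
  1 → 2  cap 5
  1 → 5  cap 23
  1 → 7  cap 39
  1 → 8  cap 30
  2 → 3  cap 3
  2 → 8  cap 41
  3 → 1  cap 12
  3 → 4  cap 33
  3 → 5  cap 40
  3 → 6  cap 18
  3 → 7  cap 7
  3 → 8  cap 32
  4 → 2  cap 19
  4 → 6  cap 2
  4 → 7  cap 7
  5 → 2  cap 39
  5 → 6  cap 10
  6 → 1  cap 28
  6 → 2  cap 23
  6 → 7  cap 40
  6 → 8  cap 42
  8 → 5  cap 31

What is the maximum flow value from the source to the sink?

Maximum flow value: 90

augment #1: 0→1→7 bottleneck 30, total now 30
augment #2: 0→3→7 bottleneck 7, total now 37
augment #3: 0→4→7 bottleneck 7, total now 44
augment #4: 0→6→7 bottleneck 8, total now 52
augment #5: 0→3→1→7 bottleneck 9, total now 61
augment #6: 0→3→6→7 bottleneck 14, total now 75
augment #7: 0→4→6→7 bottleneck 2, total now 77
augment #8: 0→5→6→7 bottleneck 7, total now 84
augment #9: 0→2→3→6→7 bottleneck 3, total now 87
augment #10: 0→8→5→6→7 bottleneck 3, total now 90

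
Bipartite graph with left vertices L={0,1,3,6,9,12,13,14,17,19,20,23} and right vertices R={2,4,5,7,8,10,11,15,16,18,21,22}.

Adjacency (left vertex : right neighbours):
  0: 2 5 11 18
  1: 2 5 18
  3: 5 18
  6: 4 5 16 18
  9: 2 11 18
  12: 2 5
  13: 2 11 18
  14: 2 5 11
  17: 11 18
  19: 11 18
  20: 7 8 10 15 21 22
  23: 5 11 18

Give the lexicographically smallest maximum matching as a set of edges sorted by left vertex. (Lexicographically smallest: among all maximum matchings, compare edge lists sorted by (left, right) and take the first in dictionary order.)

|M| = 6 (so the lex-smallest maximum matching has 6 edges)
process left vertices in ascending order; for each, take the smallest-labelled available neighbour that still permits 6 edges overall, or leave it unmatched if none does
lex-smallest matching: {0-2, 1-5, 3-18, 6-4, 9-11, 20-7}

Lex-smallest maximum matching: {(0,2), (1,5), (3,18), (6,4), (9,11), (20,7)}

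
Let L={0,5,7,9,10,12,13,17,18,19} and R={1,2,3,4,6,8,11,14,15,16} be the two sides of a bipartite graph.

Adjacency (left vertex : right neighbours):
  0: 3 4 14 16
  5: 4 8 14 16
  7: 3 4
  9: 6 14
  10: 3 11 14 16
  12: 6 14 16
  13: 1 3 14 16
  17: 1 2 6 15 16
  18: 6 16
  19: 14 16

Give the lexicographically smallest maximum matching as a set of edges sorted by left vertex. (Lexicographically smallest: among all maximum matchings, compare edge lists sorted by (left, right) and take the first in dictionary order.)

|M| = 9 (so the lex-smallest maximum matching has 9 edges)
process left vertices in ascending order; for each, take the smallest-labelled available neighbour that still permits 9 edges overall, or leave it unmatched if none does
lex-smallest matching: {0-3, 5-8, 7-4, 9-6, 10-11, 12-14, 13-1, 17-2, 18-16}

Lex-smallest maximum matching: {(0,3), (5,8), (7,4), (9,6), (10,11), (12,14), (13,1), (17,2), (18,16)}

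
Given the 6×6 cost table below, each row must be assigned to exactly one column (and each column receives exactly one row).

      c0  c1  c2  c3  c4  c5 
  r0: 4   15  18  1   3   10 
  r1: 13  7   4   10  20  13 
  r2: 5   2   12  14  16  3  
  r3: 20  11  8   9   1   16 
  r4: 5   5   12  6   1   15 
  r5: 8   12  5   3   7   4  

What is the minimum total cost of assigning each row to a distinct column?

optimal assignment: row0→col3 (cost 1), row1→col2 (cost 4), row2→col1 (cost 2), row3→col4 (cost 1), row4→col0 (cost 5), row5→col5 (cost 4)
total = 1 + 4 + 2 + 1 + 5 + 4 = 17

Minimum assignment cost: 17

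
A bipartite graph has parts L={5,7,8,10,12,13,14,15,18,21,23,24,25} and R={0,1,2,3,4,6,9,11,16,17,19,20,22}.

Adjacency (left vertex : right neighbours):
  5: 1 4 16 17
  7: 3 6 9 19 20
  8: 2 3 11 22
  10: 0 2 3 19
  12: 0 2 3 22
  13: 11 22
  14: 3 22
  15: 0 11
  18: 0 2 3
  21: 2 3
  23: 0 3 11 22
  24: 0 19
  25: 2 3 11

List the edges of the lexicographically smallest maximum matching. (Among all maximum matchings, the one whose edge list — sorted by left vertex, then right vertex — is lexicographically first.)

|M| = 8 (so the lex-smallest maximum matching has 8 edges)
process left vertices in ascending order; for each, take the smallest-labelled available neighbour that still permits 8 edges overall, or leave it unmatched if none does
lex-smallest matching: {5-1, 7-6, 8-2, 10-0, 12-3, 13-11, 14-22, 24-19}

Lex-smallest maximum matching: {(5,1), (7,6), (8,2), (10,0), (12,3), (13,11), (14,22), (24,19)}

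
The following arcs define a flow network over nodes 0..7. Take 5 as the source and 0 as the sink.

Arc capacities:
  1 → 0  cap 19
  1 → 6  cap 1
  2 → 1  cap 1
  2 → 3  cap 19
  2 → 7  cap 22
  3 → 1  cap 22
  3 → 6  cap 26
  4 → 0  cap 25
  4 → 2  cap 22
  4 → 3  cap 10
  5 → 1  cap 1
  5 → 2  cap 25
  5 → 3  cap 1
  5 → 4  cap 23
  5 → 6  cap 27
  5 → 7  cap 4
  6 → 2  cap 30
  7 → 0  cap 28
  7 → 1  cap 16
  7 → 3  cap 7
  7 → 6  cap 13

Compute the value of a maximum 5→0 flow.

augment #1: 5→1→0 bottleneck 1, total now 1
augment #2: 5→4→0 bottleneck 23, total now 24
augment #3: 5→7→0 bottleneck 4, total now 28
augment #4: 5→2→1→0 bottleneck 1, total now 29
augment #5: 5→2→7→0 bottleneck 22, total now 51
augment #6: 5→3→1→0 bottleneck 1, total now 52
augment #7: 5→2→3→1→0 bottleneck 2, total now 54
augment #8: 5→6→2→3→1→0 bottleneck 14, total now 68

Maximum flow value: 68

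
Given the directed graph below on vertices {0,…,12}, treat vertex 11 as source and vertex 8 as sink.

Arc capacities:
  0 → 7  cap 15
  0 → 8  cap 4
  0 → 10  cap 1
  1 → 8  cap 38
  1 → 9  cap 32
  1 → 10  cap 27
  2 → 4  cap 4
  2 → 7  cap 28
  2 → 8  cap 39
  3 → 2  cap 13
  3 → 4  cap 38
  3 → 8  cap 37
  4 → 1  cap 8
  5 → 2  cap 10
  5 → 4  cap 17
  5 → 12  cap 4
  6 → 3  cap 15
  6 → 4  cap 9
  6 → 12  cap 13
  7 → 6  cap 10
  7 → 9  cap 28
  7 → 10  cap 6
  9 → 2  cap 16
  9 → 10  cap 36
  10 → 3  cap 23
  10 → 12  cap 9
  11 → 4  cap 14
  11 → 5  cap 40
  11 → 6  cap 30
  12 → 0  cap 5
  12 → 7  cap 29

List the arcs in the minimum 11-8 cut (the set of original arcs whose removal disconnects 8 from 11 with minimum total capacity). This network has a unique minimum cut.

Min-cut arcs: {(4,1), (5,2), (5,12), (6,3), (6,12)} (total capacity 50)

augment #1: 11→4→1→8 push 8
augment #2: 11→5→2→8 push 10
augment #3: 11→6→3→8 push 15
augment #4: 11→5→12→0→8 push 4
augment #5: 11→6→12→0→10→3→8 push 1
augment #6: 11→6→12→7→9→2→8 push 12
max flow = 50; residual-reachable set from 11 gives S-side
cut edges (S→T): {(4,1), (5,2), (5,12), (6,3), (6,12)} total cap 50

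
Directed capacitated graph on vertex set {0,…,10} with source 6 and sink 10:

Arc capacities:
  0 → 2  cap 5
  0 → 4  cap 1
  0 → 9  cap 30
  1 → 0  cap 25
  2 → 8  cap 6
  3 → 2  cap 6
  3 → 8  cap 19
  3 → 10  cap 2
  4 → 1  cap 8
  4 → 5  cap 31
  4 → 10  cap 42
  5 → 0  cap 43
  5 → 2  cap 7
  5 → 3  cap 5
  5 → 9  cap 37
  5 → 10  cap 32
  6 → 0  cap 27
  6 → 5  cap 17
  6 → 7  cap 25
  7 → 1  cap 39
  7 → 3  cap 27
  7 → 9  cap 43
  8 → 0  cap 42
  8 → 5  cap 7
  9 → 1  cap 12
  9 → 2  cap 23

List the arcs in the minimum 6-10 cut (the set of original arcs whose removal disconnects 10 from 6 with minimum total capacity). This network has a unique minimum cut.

augment #1: 6→5→10 push 17
augment #2: 6→0→4→10 push 1
augment #3: 6→7→3→10 push 2
augment #4: 6→0→2→8→5→10 push 5
augment #5: 6→7→3→8→5→10 push 2
max flow = 27; residual-reachable set from 6 gives S-side
cut edges (S→T): {(0,4), (3,10), (6,5), (8,5)} total cap 27

Min-cut arcs: {(0,4), (3,10), (6,5), (8,5)} (total capacity 27)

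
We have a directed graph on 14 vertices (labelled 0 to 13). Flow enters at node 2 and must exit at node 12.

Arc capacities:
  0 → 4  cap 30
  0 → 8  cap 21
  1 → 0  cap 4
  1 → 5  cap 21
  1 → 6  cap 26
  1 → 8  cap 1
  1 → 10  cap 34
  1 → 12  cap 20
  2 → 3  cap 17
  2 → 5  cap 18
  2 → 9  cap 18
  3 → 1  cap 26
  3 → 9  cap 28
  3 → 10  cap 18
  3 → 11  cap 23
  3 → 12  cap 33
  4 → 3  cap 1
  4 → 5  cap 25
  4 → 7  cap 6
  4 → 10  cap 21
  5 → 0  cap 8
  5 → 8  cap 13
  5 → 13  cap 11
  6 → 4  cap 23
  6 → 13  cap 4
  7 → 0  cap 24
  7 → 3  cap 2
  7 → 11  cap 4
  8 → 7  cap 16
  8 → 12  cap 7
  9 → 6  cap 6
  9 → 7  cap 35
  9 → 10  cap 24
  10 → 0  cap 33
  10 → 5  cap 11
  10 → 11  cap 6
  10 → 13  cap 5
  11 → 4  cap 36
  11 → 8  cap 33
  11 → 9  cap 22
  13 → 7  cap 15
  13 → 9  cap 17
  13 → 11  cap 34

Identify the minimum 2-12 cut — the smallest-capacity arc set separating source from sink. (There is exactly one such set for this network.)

augment #1: 2→3→12 push 17
augment #2: 2→5→8→12 push 7
augment #3: 2→9→7→3→12 push 2
augment #4: 2→5→0→4→3→12 push 1
max flow = 27; residual-reachable set from 2 gives S-side
cut edges (S→T): {(2,3), (4,3), (7,3), (8,12)} total cap 27

Min-cut arcs: {(2,3), (4,3), (7,3), (8,12)} (total capacity 27)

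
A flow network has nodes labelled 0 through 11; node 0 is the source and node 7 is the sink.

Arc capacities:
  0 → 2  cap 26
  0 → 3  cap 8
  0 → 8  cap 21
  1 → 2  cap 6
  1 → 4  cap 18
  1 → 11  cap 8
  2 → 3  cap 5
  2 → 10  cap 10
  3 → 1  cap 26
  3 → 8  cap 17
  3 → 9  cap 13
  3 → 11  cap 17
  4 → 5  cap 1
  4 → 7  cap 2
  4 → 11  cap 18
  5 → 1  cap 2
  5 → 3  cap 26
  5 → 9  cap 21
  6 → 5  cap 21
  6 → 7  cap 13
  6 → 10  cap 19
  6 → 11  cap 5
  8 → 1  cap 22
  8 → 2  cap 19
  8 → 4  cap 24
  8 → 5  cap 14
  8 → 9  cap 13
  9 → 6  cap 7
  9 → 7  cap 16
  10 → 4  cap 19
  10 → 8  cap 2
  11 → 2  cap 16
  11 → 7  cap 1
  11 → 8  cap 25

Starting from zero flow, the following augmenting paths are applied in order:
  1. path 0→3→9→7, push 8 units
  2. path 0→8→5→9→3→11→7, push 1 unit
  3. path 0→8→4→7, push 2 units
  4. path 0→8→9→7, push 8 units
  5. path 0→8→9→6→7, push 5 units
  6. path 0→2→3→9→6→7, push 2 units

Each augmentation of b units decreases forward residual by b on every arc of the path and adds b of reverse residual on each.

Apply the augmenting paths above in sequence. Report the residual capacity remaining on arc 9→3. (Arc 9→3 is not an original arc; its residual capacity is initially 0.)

Residual capacity of (9,3): 9

after path 1 (0→3→9→7, push 8): res(9,3)=8
after path 2 (0→8→5→9→3→11→7, push 1): res(9,3)=7
after path 3 (0→8→4→7, push 2): res(9,3)=7
after path 4 (0→8→9→7, push 8): res(9,3)=7
after path 5 (0→8→9→6→7, push 5): res(9,3)=7
after path 6 (0→2→3→9→6→7, push 2): res(9,3)=9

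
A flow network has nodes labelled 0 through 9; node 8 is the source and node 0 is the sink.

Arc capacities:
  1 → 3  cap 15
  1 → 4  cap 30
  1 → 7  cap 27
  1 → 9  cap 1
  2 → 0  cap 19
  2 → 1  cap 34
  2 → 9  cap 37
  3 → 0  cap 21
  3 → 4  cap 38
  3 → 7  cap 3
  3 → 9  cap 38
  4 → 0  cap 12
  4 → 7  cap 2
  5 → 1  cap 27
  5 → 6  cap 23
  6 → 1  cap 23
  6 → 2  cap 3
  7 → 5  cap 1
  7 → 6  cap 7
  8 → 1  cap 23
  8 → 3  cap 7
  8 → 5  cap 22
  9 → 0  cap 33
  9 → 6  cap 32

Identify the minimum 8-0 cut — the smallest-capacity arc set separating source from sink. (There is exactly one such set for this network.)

augment #1: 8→3→0 push 7
augment #2: 8→1→3→0 push 14
augment #3: 8→1→4→0 push 9
augment #4: 8→5→1→4→0 push 3
augment #5: 8→5→1→9→0 push 1
augment #6: 8→5→6→2→0 push 3
augment #7: 8→5→1→3→9→0 push 1
max flow = 38; residual-reachable set from 8 gives S-side
cut edges (S→T): {(1,3), (1,9), (4,0), (6,2), (8,3)} total cap 38

Min-cut arcs: {(1,3), (1,9), (4,0), (6,2), (8,3)} (total capacity 38)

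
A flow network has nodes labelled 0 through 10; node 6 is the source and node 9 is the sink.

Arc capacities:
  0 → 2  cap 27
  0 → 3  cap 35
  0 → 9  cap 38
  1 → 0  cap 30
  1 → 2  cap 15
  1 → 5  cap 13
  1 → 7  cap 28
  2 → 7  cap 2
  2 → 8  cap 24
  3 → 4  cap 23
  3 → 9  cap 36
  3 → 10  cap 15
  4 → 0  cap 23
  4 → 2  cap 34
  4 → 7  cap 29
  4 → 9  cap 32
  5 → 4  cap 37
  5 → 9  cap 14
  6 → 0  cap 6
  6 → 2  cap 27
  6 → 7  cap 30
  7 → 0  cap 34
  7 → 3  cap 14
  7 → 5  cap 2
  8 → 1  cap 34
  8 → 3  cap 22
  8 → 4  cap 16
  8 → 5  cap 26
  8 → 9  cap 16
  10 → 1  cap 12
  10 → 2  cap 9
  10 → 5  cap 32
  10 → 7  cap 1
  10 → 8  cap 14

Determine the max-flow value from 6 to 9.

Maximum flow value: 62

augment #1: 6→0→9 bottleneck 6, total now 6
augment #2: 6→2→8→9 bottleneck 16, total now 22
augment #3: 6→7→0→9 bottleneck 30, total now 52
augment #4: 6→2→7→0→9 bottleneck 2, total now 54
augment #5: 6→2→8→3→9 bottleneck 8, total now 62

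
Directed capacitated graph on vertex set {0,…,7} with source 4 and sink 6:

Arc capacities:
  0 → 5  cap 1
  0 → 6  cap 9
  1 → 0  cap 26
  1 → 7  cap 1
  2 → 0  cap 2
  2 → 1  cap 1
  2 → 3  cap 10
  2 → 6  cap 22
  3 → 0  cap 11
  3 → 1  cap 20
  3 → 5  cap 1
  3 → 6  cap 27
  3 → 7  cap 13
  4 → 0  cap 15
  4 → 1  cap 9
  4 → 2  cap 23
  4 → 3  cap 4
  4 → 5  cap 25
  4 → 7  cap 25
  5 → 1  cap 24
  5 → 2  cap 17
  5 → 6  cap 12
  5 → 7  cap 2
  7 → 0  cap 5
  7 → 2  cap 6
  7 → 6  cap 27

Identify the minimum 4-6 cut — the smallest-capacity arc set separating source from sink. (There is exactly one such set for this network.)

augment #1: 4→0→6 push 9
augment #2: 4→2→6 push 22
augment #3: 4→3→6 push 4
augment #4: 4→5→6 push 12
augment #5: 4→7→6 push 25
augment #6: 4→1→7→6 push 1
augment #7: 4→2→3→6 push 1
augment #8: 4→5→7→6 push 1
augment #9: 4→5→2→3→6 push 9
max flow = 84; residual-reachable set from 4 gives S-side
cut edges (S→T): {(0,6), (2,3), (2,6), (4,3), (5,6), (7,6)} total cap 84

Min-cut arcs: {(0,6), (2,3), (2,6), (4,3), (5,6), (7,6)} (total capacity 84)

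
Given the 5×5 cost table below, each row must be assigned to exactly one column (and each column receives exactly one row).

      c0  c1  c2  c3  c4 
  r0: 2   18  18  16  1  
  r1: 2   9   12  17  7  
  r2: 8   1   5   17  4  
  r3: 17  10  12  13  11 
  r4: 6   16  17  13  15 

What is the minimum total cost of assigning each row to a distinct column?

Minimum assignment cost: 29

optimal assignment: row0→col4 (cost 1), row1→col0 (cost 2), row2→col1 (cost 1), row3→col2 (cost 12), row4→col3 (cost 13)
total = 1 + 2 + 1 + 12 + 13 = 29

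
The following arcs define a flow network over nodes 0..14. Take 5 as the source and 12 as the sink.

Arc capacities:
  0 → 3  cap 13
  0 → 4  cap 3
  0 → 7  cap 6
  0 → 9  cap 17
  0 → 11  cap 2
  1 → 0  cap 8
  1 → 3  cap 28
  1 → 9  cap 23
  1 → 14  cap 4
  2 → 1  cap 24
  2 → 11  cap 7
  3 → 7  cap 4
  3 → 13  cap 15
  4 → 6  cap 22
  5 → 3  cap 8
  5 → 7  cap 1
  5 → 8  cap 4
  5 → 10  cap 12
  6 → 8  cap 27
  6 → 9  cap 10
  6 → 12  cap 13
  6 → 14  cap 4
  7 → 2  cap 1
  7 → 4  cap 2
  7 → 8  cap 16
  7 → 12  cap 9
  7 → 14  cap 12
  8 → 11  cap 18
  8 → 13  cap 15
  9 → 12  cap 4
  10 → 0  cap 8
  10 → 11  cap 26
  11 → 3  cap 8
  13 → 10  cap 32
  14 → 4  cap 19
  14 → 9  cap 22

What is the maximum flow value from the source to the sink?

Maximum flow value: 13

augment #1: 5→7→12 bottleneck 1, total now 1
augment #2: 5→3→7→12 bottleneck 4, total now 5
augment #3: 5→10→0→7→12 bottleneck 4, total now 9
augment #4: 5→10→0→9→12 bottleneck 4, total now 13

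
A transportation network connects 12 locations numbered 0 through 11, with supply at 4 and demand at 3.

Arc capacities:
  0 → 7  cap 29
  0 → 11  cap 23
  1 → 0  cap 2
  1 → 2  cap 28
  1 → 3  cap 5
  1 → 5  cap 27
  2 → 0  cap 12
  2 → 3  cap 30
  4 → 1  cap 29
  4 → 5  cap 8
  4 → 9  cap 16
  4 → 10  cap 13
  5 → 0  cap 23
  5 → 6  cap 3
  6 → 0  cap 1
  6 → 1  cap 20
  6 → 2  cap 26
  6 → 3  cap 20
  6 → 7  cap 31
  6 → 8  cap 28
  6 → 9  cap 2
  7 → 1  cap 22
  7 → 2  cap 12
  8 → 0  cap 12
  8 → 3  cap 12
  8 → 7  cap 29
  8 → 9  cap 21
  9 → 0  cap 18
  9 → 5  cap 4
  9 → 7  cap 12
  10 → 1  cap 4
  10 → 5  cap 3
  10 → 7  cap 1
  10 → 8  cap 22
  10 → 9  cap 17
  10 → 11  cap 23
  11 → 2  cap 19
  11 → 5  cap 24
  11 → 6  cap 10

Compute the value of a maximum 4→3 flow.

augment #1: 4→1→3 bottleneck 5, total now 5
augment #2: 4→1→2→3 bottleneck 24, total now 29
augment #3: 4→5→6→3 bottleneck 3, total now 32
augment #4: 4→10→8→3 bottleneck 12, total now 44
augment #5: 4→9→7→2→3 bottleneck 6, total now 50
augment #6: 4→10→11→6→3 bottleneck 1, total now 51
augment #7: 4→5→0→11→6→3 bottleneck 5, total now 56
augment #8: 4→9→0→11→6→3 bottleneck 4, total now 60

Maximum flow value: 60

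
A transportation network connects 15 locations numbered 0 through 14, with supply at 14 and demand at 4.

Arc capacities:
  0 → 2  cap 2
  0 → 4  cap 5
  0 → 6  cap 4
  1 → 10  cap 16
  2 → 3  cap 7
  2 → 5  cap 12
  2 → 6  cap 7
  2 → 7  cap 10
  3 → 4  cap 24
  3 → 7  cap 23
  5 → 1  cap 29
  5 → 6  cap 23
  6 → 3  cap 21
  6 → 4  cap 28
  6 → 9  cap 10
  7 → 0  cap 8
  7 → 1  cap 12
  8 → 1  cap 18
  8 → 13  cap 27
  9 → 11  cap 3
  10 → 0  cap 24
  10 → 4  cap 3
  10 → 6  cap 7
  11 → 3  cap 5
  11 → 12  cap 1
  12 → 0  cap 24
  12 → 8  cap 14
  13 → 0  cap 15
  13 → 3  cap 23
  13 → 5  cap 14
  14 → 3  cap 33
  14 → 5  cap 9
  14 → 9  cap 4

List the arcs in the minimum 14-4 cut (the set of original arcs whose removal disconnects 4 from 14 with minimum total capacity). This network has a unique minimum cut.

Min-cut arcs: {(9,11), (14,3), (14,5)} (total capacity 45)

augment #1: 14→3→4 push 24
augment #2: 14→5→6→4 push 9
augment #3: 14→3→7→0→4 push 5
augment #4: 14→3→7→0→6→4 push 3
augment #5: 14→3→7→1→10→4 push 1
augment #6: 14→9→11→12→0→6→4 push 1
augment #7: 14→9→11→3→7→1→10→4 push 2
max flow = 45; residual-reachable set from 14 gives S-side
cut edges (S→T): {(9,11), (14,3), (14,5)} total cap 45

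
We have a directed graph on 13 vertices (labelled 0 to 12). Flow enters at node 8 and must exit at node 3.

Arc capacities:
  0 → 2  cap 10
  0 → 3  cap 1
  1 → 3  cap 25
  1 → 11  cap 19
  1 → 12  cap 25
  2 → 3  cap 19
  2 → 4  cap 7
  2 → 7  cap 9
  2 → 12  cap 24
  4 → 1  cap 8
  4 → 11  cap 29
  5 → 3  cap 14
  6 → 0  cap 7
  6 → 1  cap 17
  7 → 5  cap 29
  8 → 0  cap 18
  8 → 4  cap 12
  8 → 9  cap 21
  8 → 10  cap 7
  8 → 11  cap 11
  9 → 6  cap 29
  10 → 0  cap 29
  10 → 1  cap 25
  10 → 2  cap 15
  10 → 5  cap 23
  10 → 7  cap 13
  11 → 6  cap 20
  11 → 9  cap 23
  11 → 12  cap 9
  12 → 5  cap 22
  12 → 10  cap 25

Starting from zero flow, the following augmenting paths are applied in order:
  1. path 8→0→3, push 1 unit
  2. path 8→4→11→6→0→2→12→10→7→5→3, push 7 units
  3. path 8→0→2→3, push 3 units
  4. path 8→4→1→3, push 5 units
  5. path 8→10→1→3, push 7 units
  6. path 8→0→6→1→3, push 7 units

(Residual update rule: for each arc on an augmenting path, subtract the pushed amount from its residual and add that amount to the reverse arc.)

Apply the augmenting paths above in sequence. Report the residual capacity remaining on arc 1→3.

Residual capacity of (1,3): 6

after path 1 (8→0→3, push 1): res(1,3)=25
after path 2 (8→4→11→6→0→2→12→10→7→5→3, push 7): res(1,3)=25
after path 3 (8→0→2→3, push 3): res(1,3)=25
after path 4 (8→4→1→3, push 5): res(1,3)=20
after path 5 (8→10→1→3, push 7): res(1,3)=13
after path 6 (8→0→6→1→3, push 7): res(1,3)=6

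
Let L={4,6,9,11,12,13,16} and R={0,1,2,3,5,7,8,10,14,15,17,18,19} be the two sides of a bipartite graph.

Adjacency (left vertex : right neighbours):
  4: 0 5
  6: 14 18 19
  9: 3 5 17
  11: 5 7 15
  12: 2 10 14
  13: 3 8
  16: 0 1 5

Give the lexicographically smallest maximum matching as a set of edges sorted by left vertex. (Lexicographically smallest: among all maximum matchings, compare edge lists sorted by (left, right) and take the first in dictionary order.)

Lex-smallest maximum matching: {(4,0), (6,14), (9,3), (11,5), (12,2), (13,8), (16,1)}

|M| = 7 (so the lex-smallest maximum matching has 7 edges)
process left vertices in ascending order; for each, take the smallest-labelled available neighbour that still permits 7 edges overall, or leave it unmatched if none does
lex-smallest matching: {4-0, 6-14, 9-3, 11-5, 12-2, 13-8, 16-1}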